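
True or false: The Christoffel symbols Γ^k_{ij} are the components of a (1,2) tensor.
Under a change of coordinates Γ picks up an inhomogeneous term ∂²x/∂x'∂x'; e.g. Γ = 0 in Cartesian coordinates but Γ^r_{θθ} = -r in polar coordinates on the same flat plane.
False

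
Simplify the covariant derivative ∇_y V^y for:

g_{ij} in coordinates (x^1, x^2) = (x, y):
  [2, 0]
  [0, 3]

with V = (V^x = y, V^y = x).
All Christoffel symbols are zero.
∇_y V^y = ∂_y V^y + Γ^y_{y j} V^j
  = (0) + (0)(y) + (0)(x)
  = 0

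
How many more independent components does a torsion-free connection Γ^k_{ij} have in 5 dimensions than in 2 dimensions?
Independent components in n dimensions: n × n(n+1)/2 = n^2(n+1)/2.
5D: 5 × 15 = 75
2D: 2 × 3 = 6
Difference = 75 - 6 = 69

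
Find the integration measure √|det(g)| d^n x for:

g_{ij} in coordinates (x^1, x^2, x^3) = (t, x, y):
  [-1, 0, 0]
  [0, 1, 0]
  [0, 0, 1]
det(g) = -1
√|det(g)| = 1
Volume element: dV = 1 dt dx dy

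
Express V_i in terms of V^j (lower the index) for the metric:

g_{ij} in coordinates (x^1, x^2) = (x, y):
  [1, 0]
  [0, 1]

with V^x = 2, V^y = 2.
V_i = g_{ij} V^j:
V_x = (1)(2) + (0)(2) = 2
V_y = (0)(2) + (1)(2) = 2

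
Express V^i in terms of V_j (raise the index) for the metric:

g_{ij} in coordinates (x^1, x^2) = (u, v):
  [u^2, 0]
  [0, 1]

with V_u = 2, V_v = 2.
Inverse metric (diagonal): g^{uu} = 1/u^2, g^{vv} = 1
V^i = g^{ij} V_j:
V^u = (1/u^2)(2) + (0)(2) = 2/u^2
V^v = (0)(2) + (1)(2) = 2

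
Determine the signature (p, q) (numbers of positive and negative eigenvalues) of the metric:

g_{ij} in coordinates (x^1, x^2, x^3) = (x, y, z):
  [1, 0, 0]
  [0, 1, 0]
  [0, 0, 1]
The metric is diagonal, so its eigenvalues are the diagonal entries: 1, 1, 1 (at a generic point, where coordinate-dependent entries are positive).
3 positive, 0 negative.
(3, 0) - Riemannian (positive definite)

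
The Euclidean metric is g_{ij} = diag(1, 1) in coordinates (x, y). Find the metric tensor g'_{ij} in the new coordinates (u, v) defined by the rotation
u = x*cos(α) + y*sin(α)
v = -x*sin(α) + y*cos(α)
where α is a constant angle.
Invert the transformation: x = u*cos(α) - v*sin(α), y = u*sin(α) + v*cos(α)
g'_{ij} = (∂x^k/∂x'^i)(∂x^l/∂x'^j) g_{kl}; with g_{kl} = δ_{kl} this is Σ_k (∂x^k/∂x'^i)(∂x^k/∂x'^j).
Jacobian: ∂x/∂u = cos(α), ∂x/∂v = -sin(α), ∂y/∂u = sin(α), ∂y/∂v = cos(α)
g'_{uu} = (cos(α))(cos(α)) + (sin(α))(sin(α)) = 1
g'_{uv} = (cos(α))(-sin(α)) + (sin(α))(cos(α)) = 0
g'_{vv} = (-sin(α))(-sin(α)) + (cos(α))(cos(α)) = 1
g'_{ij} = diag(1, 1)
The Euclidean metric is invariant under rotations.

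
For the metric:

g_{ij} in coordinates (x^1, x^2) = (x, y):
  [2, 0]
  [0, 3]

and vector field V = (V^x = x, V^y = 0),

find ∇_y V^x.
All Christoffel symbols are zero.
∇_y V^x = ∂_y V^x + Γ^x_{y j} V^j
  = (0) + (0)(x) + (0)(0)
  = 0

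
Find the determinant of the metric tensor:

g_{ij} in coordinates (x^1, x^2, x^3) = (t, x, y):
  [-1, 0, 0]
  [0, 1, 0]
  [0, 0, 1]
Diagonal metric: det(g) = g_{11}·g_{22}·g_{33}
= (-1)·(1)·(1)
det(g) = -1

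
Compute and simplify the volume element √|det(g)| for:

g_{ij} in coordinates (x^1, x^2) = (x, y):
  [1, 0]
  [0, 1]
det(g) = 1
√|det(g)| = 1
Volume element: dV = 1 dx dy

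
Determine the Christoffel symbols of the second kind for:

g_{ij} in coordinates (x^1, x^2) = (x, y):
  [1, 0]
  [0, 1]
Using Γ^k_{ij} = (1/2) g^{km} (∂_i g_{mj} + ∂_j g_{mi} - ∂_m g_{ij}); the metric is diagonal, so only the m = k term contributes.
Every metric component is constant, so all ∂_m g_{ij} = 0 and every Christoffel symbol vanishes.
All Christoffel symbols are zero.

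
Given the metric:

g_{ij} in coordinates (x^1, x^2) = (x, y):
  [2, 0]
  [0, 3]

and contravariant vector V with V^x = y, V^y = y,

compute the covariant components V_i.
V_i = g_{ij} V^j:
V_x = (2)(y) + (0)(y) = 2*y
V_y = (0)(y) + (3)(y) = 3*y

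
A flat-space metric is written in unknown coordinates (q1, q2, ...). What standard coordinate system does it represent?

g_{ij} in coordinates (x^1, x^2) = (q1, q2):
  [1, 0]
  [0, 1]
All components are constant and the metric is the identity, i.e. orthonormal rectilinear coordinates.
Cartesian (2D) coordinates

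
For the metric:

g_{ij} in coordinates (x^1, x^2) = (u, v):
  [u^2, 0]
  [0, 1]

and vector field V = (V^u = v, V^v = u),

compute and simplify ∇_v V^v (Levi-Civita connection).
Non-zero Christoffel symbols:
Γ^u_{u u} = 1/u
∇_v V^v = ∂_v V^v + Γ^v_{v j} V^j
  = (0) + (0)(v) + (0)(u)
  = 0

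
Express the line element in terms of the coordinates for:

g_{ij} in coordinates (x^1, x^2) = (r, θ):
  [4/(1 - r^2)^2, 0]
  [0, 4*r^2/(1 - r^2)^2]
ds^2 = g_{ij} dx^i dx^j; only the non-zero components contribute.
ds^2 = (4/(1 - r^2)^2) dr^2 + (4*r^2/(1 - r^2)^2) dθ^2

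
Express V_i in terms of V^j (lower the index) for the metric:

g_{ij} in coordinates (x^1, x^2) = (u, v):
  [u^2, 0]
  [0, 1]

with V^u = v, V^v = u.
V_i = g_{ij} V^j:
V_u = (u^2)(v) + (0)(u) = u^2*v
V_v = (0)(v) + (1)(u) = u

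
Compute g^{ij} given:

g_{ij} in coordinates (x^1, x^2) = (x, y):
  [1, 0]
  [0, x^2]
The metric is diagonal, so g^{ij} is diagonal with entries 1/g_{ii}: diag(1, 1/(x^2)).
g^{ij}:
  [1, 0]
  [0, 1/x^2]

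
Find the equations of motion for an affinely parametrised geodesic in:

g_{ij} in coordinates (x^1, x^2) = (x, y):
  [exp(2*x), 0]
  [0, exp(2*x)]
Geodesic equation: d^2x^k/dλ^2 + Γ^k_{ij} (dx^i/dλ)(dx^j/dλ) = 0.
Non-zero Christoffel symbols:
Γ^x_{x x} = 1
Γ^x_{y y} = -1
Γ^y_{x y} = 1
Substituting (the symmetric pair Γ^k_{ij}, Γ^k_{ji} combines into a factor 2):
d^2x/dλ^2 + (dx/dλ)^2 - (dy/dλ)^2 = 0
d^2y/dλ^2 + 2 (dx/dλ)(dy/dλ) = 0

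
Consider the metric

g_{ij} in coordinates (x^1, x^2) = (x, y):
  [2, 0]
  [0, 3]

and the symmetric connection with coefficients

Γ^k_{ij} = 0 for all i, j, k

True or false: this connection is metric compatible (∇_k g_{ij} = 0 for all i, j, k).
Using ∇_k g_{ij} = ∂_k g_{ij} - Γ^m_{ki} g_{mj} - Γ^m_{kj} g_{im}:
e.g. ∇_y g_{xy} = (0) - (0) - (0) = 0
Every component ∇_k g_{ij} vanishes: the connection is metric compatible.
True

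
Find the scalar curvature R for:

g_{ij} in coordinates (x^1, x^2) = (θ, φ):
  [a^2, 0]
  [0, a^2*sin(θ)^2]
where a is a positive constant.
Non-zero Christoffel symbols (Γ^k_{ij} = Γ^k_{ji}):
Γ^θ_{φ φ} = -sin(2*θ)/2
Γ^φ_{θ φ} = 1/tan(θ)
Ricci tensor (R_{ij} = R^k_{ikj}): R_{θθ} = 1, R_{θφ} = 0, R_{φφ} = sin(θ)^2
Inverse metric: g^{θθ} = 1/a^2, g^{φφ} = 1/(a^2*sin(θ)^2)
R = g^{ij} R_{ij} = (1/a^2)(1) + (1/(a^2*sin(θ)^2))(sin(θ)^2) = 2/a^2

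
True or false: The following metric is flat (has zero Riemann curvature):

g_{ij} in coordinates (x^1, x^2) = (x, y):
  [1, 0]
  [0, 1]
All metric components are constant, so every Christoffel symbol vanishes and R^i_{jkl} = 0.
True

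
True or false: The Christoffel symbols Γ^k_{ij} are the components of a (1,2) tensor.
Under a change of coordinates Γ picks up an inhomogeneous term ∂²x/∂x'∂x'; e.g. Γ = 0 in Cartesian coordinates but Γ^r_{θθ} = -r in polar coordinates on the same flat plane.
False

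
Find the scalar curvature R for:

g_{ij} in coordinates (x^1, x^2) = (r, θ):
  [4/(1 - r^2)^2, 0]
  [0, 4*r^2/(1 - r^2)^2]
Non-zero Christoffel symbols (Γ^k_{ij} = Γ^k_{ji}):
Γ^r_{r r} = 2*r/(1 - r^2)
Γ^r_{θ θ} = (r^3 + r)/(r^2 - 1)
Γ^θ_{r θ} = (-r^2 - 1)/(r^3 - r)
Ricci tensor (R_{ij} = R^k_{ikj}): R_{rr} = -4/(r^2 - 1)^2, R_{rθ} = 0, R_{θθ} = -4*r^2/(r^2 - 1)^2
Inverse metric: g^{rr} = (1 - r^2)^2/4, g^{θθ} = (1 - r^2)^2/(4*r^2)
R = g^{ij} R_{ij} = ((1 - r^2)^2/4)(-4/(r^2 - 1)^2) + ((1 - r^2)^2/(4*r^2))(-4*r^2/(r^2 - 1)^2) = -2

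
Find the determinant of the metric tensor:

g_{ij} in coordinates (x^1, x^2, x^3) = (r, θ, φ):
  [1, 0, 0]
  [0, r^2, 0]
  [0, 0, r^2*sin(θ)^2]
Diagonal metric: det(g) = g_{11}·g_{22}·g_{33}
= (1)·(r^2)·(r^2*sin(θ)^2)
det(g) = r^4*sin(θ)^2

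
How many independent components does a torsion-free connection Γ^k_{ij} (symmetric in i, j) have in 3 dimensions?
Γ^k_{ij} has n choices for the upper index and n(n+1)/2 independent symmetric lower index pairs.
Total = 3 × 3×4/2 = 3 × 6 = 18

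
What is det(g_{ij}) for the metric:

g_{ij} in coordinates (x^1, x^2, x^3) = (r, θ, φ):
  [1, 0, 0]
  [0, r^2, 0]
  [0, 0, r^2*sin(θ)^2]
Diagonal metric: det(g) = g_{11}·g_{22}·g_{33}
= (1)·(r^2)·(r^2*sin(θ)^2)
det(g) = r^4*sin(θ)^2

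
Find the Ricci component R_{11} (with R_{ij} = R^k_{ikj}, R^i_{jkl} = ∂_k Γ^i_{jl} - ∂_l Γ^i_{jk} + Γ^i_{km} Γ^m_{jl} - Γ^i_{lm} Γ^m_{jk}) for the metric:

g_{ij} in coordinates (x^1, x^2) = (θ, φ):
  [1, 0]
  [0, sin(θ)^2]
Non-zero Christoffel symbols (Γ^k_{ij} = Γ^k_{ji}):
Γ^θ_{φ φ} = -sin(2*θ)/2
Γ^φ_{θ φ} = 1/tan(θ)
R^θ_{θ θ θ} = 0 (a repeated index in an antisymmetric pair)
R^φ_{θ φ θ} = ∂_φ Γ^φ_{θ θ} - ∂_θ Γ^φ_{θ φ} + Γ^φ_{φ m} Γ^m_{θ θ} - Γ^φ_{θ m} Γ^m_{θ φ}
  = (0) - (-1/sin(θ)^2) + (0) - (1/tan(θ)^2) = 1
R_{θθ} = R^θ_{θ θ θ} + R^φ_{θ φ θ} = (0) + (1) = 1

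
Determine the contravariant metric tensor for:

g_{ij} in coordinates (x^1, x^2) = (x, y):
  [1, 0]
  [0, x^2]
The metric is diagonal, so g^{ij} is diagonal with entries 1/g_{ii}: diag(1, 1/(x^2)).
g^{ij}:
  [1, 0]
  [0, 1/x^2]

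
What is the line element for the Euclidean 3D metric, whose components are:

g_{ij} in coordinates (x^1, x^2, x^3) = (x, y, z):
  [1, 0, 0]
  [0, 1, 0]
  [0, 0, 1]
ds^2 = g_{ij} dx^i dx^j; only the non-zero components contribute.
ds^2 = dx^2 + dy^2 + dz^2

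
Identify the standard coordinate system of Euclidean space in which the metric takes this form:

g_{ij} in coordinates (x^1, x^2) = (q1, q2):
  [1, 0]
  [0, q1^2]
The line element ds^2 = dq1^2 + q1^2 dq2^2 is dr^2 + r^2 dθ^2 with q1 = r, q2 = θ.
polar coordinates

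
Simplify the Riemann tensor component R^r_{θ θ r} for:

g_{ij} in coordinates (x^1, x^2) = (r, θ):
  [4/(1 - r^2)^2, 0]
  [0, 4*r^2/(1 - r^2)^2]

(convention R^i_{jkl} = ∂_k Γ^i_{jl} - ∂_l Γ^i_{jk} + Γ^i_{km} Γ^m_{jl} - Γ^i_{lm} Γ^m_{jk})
Non-zero Christoffel symbols (Γ^k_{ij} = Γ^k_{ji}):
Γ^r_{r r} = 2*r/(1 - r^2)
Γ^r_{θ θ} = (r^3 + r)/(r^2 - 1)
Γ^θ_{r θ} = (-r^2 - 1)/(r^3 - r)
R^r_{θ θ r} = ∂_θ Γ^r_{θ r} - ∂_r Γ^r_{θ θ} + Γ^r_{θ m} Γ^m_{θ r} - Γ^r_{r m} Γ^m_{θ θ}
  = (0) - ((r^4 - 4*r^2 - 1)/(r^2 - 1)^2) + (-(r^2 + 1)^2/(r^2 - 1)^2) - (-2*r^2*(r^2 + 1)/(r^2 - 1)^2) = 4*r^2/(r^2 - 1)^2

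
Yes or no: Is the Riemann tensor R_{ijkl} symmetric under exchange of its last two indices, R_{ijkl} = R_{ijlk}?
It is antisymmetric in the last pair: R_{ijkl} = -R_{ijlk}.
No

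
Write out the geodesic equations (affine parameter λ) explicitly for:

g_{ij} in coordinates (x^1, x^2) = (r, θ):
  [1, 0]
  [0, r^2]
Geodesic equation: d^2x^k/dλ^2 + Γ^k_{ij} (dx^i/dλ)(dx^j/dλ) = 0.
Non-zero Christoffel symbols:
Γ^r_{θ θ} = -r
Γ^θ_{r θ} = 1/r
Substituting (the symmetric pair Γ^k_{ij}, Γ^k_{ji} combines into a factor 2):
d^2r/dλ^2 - r (dθ/dλ)^2 = 0
d^2θ/dλ^2 + (2/r) (dr/dλ)(dθ/dλ) = 0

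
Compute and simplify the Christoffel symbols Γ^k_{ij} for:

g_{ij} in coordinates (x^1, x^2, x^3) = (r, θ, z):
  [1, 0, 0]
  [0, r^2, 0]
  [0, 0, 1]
Using Γ^k_{ij} = (1/2) g^{km} (∂_i g_{mj} + ∂_j g_{mi} - ∂_m g_{ij}); the metric is diagonal, so only the m = k term contributes.
Non-zero symbols (using the symmetry Γ^k_{ij} = Γ^k_{ji}):
Γ^r_{θ θ} = (1/2) g^{rr} (∂_θ g_{rθ} + ∂_θ g_{rθ} - ∂_r g_{θθ}) = (1/2)(1)((0) + (0) - (2*r)) = -r
Γ^θ_{r θ} = (1/2) g^{θθ} (∂_r g_{θθ} + ∂_θ g_{θr} - ∂_θ g_{rθ}) = (1/2)(1/r^2)((2*r) + (0) - (0)) = 1/r
All other Christoffel symbols are zero.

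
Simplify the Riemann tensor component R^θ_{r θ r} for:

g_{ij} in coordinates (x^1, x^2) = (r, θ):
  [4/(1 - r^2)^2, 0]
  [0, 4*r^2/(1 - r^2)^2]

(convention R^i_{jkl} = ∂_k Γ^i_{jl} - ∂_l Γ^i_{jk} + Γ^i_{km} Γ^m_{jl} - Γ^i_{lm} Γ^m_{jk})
Non-zero Christoffel symbols (Γ^k_{ij} = Γ^k_{ji}):
Γ^r_{r r} = 2*r/(1 - r^2)
Γ^r_{θ θ} = (r^3 + r)/(r^2 - 1)
Γ^θ_{r θ} = (-r^2 - 1)/(r^3 - r)
R^θ_{r θ r} = ∂_θ Γ^θ_{r r} - ∂_r Γ^θ_{r θ} + Γ^θ_{θ m} Γ^m_{r r} - Γ^θ_{r m} Γ^m_{r θ}
  = (0) - ((r^4 + 4*r^2 - 1)/(r^3 - r)^2) + (2*(r^2 + 1)/(r^2 - 1)^2) - ((r^2 + 1)^2/(r^3 - r)^2) = -4/(r^2 - 1)^2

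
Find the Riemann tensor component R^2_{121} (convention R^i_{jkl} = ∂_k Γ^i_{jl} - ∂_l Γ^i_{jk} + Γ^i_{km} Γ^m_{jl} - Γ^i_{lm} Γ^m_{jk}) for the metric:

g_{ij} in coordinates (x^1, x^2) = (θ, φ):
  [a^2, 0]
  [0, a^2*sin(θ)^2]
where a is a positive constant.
Non-zero Christoffel symbols (Γ^k_{ij} = Γ^k_{ji}):
Γ^θ_{φ φ} = -sin(2*θ)/2
Γ^φ_{θ φ} = 1/tan(θ)
R^φ_{θ φ θ} = ∂_φ Γ^φ_{θ θ} - ∂_θ Γ^φ_{θ φ} + Γ^φ_{φ m} Γ^m_{θ θ} - Γ^φ_{θ m} Γ^m_{θ φ}
  = (0) - (-1/sin(θ)^2) + (0) - (1/tan(θ)^2) = 1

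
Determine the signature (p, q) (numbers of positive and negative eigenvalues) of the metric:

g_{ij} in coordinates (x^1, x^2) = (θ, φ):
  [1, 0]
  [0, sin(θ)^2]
The metric is diagonal, so its eigenvalues are the diagonal entries: 1, sin(θ)^2 (at a generic point, where coordinate-dependent entries are positive).
2 positive, 0 negative.
(2, 0) - Riemannian (positive definite)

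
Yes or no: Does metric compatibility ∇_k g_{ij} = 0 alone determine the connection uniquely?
One also needs vanishing torsion; metric compatibility plus torsion-freeness singles out the Levi-Civita connection.
No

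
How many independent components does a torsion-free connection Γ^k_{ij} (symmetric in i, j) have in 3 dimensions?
Γ^k_{ij} has n choices for the upper index and n(n+1)/2 independent symmetric lower index pairs.
Total = 3 × 3×4/2 = 3 × 6 = 18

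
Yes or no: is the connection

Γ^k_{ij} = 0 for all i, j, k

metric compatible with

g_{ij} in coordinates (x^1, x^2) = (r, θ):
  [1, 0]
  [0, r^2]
Using ∇_k g_{ij} = ∂_k g_{ij} - Γ^m_{ki} g_{mj} - Γ^m_{kj} g_{im}:
∇_r g_{θθ} = (2*r) - (0) - (0) = 2*r ≠ 0
So the connection is not metric compatible (it is not the Levi-Civita connection).
No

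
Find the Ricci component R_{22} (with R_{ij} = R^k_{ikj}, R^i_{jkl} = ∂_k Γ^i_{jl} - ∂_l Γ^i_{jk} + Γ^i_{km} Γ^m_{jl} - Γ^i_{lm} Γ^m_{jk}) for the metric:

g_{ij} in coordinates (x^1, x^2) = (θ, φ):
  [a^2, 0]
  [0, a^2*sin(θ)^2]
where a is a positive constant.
Non-zero Christoffel symbols (Γ^k_{ij} = Γ^k_{ji}):
Γ^θ_{φ φ} = -sin(2*θ)/2
Γ^φ_{θ φ} = 1/tan(θ)
R^θ_{φ θ φ} = ∂_θ Γ^θ_{φ φ} - ∂_φ Γ^θ_{φ θ} + Γ^θ_{θ m} Γ^m_{φ φ} - Γ^θ_{φ m} Γ^m_{φ θ}
  = (-cos(2*θ)) - (0) + (0) - (-cos(θ)^2) = sin(θ)^2
R^φ_{φ φ φ} = 0 (a repeated index in an antisymmetric pair)
R_{φφ} = R^θ_{φ θ φ} + R^φ_{φ φ φ} = (sin(θ)^2) + (0) = sin(θ)^2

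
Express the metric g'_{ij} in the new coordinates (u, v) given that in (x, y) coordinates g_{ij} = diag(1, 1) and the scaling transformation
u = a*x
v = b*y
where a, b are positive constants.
Invert the transformation: x = u/a, y = v/b
g'_{ij} = (∂x^k/∂x'^i)(∂x^l/∂x'^j) g_{kl}; with g_{kl} = δ_{kl} this is Σ_k (∂x^k/∂x'^i)(∂x^k/∂x'^j).
Jacobian: ∂x/∂u = 1/a, ∂x/∂v = 0, ∂y/∂u = 0, ∂y/∂v = 1/b
g'_{uu} = (1/a)(1/a) + (0)(0) = 1/a^2
g'_{uv} = (1/a)(0) + (0)(1/b) = 0
g'_{vv} = (0)(0) + (1/b)(1/b) = 1/b^2
g'_{ij} = diag(1/a^2, 1/b^2)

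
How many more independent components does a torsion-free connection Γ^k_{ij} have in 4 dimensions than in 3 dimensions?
Independent components in n dimensions: n × n(n+1)/2 = n^2(n+1)/2.
4D: 4 × 10 = 40
3D: 3 × 6 = 18
Difference = 40 - 18 = 22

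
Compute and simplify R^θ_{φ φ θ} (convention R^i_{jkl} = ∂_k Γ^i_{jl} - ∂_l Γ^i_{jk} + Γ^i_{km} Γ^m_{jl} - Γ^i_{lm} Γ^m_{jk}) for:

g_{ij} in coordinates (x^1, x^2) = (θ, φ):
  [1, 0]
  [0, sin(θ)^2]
Non-zero Christoffel symbols (Γ^k_{ij} = Γ^k_{ji}):
Γ^θ_{φ φ} = -sin(2*θ)/2
Γ^φ_{θ φ} = 1/tan(θ)
R^θ_{φ φ θ} = ∂_φ Γ^θ_{φ θ} - ∂_θ Γ^θ_{φ φ} + Γ^θ_{φ m} Γ^m_{φ θ} - Γ^θ_{θ m} Γ^m_{φ φ}
  = (0) - (-cos(2*θ)) + (-cos(θ)^2) - (0) = -sin(θ)^2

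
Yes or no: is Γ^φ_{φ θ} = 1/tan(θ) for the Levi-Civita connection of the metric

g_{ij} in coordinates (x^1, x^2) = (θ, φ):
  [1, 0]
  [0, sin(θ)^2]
Γ^φ_{φ θ} = (1/2) g^{φφ} (∂_φ g_{φθ} + ∂_θ g_{φφ} - ∂_φ g_{φθ}) = (1/2)(1/sin(θ)^2)((0) + (sin(2*θ)) - (0)) = 1/tan(θ)
This equals the proposed value 1/tan(θ).
Yes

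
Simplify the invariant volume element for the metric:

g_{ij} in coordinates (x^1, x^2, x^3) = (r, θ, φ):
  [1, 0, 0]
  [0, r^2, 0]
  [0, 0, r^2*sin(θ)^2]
det(g) = r^4*sin(θ)^2
√|det(g)| = r^2*sin(θ) (taking 0 < θ < π so that |sin(θ)| = sin(θ))
Volume element: dV = r^2*sin(θ) dr dθ dφ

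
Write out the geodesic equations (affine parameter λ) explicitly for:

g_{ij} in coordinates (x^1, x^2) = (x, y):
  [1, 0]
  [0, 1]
Geodesic equation: d^2x^k/dλ^2 + Γ^k_{ij} (dx^i/dλ)(dx^j/dλ) = 0.
All Christoffel symbols vanish, so the geodesics are straight lines:
d^2x/dλ^2 = 0
d^2y/dλ^2 = 0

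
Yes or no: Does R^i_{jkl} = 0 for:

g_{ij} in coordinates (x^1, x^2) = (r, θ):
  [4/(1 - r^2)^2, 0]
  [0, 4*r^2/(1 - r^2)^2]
Non-zero Christoffel symbols:
Γ^r_{r r} = 2*r/(1 - r^2)
Γ^r_{θ θ} = (r^3 + r)/(r^2 - 1)
Γ^θ_{r θ} = (-r^2 - 1)/(r^3 - r)
Ricci tensor: R_{rr} = -4/(r^2 - 1)^2, R_{rθ} = 0, R_{θθ} = -4*r^2/(r^2 - 1)^2
The Ricci tensor is non-zero, so the Riemann tensor is non-zero: not flat.
No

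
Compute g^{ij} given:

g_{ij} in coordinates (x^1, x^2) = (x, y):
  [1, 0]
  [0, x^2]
The metric is diagonal, so g^{ij} is diagonal with entries 1/g_{ii}: diag(1, 1/(x^2)).
g^{ij}:
  [1, 0]
  [0, 1/x^2]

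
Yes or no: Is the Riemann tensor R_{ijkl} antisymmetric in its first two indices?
R_{ijkl} = -R_{jikl} (follows from metric compatibility).
Yes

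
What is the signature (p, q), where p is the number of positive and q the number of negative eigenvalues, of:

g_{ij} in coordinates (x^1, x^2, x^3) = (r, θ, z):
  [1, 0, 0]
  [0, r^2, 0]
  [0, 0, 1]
The metric is diagonal, so its eigenvalues are the diagonal entries: 1, r^2, 1 (at a generic point, where coordinate-dependent entries are positive).
3 positive, 0 negative.
(3, 0) - Riemannian (positive definite)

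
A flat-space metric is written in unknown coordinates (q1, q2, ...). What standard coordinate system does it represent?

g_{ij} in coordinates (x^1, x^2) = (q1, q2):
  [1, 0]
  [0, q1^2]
The line element ds^2 = dq1^2 + q1^2 dq2^2 is dr^2 + r^2 dθ^2 with q1 = r, q2 = θ.
polar coordinates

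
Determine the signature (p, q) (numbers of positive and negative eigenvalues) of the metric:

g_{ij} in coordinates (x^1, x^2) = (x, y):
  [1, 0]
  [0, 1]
The metric is diagonal, so its eigenvalues are the diagonal entries: 1, 1 (at a generic point, where coordinate-dependent entries are positive).
2 positive, 0 negative.
(2, 0) - Riemannian (positive definite)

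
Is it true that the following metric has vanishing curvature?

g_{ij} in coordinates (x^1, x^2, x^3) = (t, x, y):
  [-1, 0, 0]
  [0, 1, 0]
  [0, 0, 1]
All metric components are constant, so every Christoffel symbol vanishes and R^i_{jkl} = 0.
Yes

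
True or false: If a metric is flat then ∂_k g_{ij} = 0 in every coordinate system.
Flatness means R^i_{jkl} = 0; the components can still vary, e.g. the flat plane in polar coordinates has g_{θθ} = r^2.
False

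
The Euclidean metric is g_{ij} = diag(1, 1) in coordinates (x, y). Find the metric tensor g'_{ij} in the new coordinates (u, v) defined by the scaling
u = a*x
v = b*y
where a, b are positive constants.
Invert the transformation: x = u/a, y = v/b
g'_{ij} = (∂x^k/∂x'^i)(∂x^l/∂x'^j) g_{kl}; with g_{kl} = δ_{kl} this is Σ_k (∂x^k/∂x'^i)(∂x^k/∂x'^j).
Jacobian: ∂x/∂u = 1/a, ∂x/∂v = 0, ∂y/∂u = 0, ∂y/∂v = 1/b
g'_{uu} = (1/a)(1/a) + (0)(0) = 1/a^2
g'_{uv} = (1/a)(0) + (0)(1/b) = 0
g'_{vv} = (0)(0) + (1/b)(1/b) = 1/b^2
g'_{ij} = diag(1/a^2, 1/b^2)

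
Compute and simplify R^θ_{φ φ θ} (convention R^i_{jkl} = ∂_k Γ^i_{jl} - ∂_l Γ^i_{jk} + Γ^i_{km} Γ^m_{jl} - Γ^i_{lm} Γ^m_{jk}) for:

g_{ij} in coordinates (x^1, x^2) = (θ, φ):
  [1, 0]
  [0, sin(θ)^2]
Non-zero Christoffel symbols (Γ^k_{ij} = Γ^k_{ji}):
Γ^θ_{φ φ} = -sin(2*θ)/2
Γ^φ_{θ φ} = 1/tan(θ)
R^θ_{φ φ θ} = ∂_φ Γ^θ_{φ θ} - ∂_θ Γ^θ_{φ φ} + Γ^θ_{φ m} Γ^m_{φ θ} - Γ^θ_{θ m} Γ^m_{φ φ}
  = (0) - (-cos(2*θ)) + (-cos(θ)^2) - (0) = -sin(θ)^2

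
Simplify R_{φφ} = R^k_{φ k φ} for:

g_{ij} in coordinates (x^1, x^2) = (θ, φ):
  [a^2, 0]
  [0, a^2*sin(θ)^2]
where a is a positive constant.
Non-zero Christoffel symbols (Γ^k_{ij} = Γ^k_{ji}):
Γ^θ_{φ φ} = -sin(2*θ)/2
Γ^φ_{θ φ} = 1/tan(θ)
R^θ_{φ θ φ} = ∂_θ Γ^θ_{φ φ} - ∂_φ Γ^θ_{φ θ} + Γ^θ_{θ m} Γ^m_{φ φ} - Γ^θ_{φ m} Γ^m_{φ θ}
  = (-cos(2*θ)) - (0) + (0) - (-cos(θ)^2) = sin(θ)^2
R^φ_{φ φ φ} = 0 (a repeated index in an antisymmetric pair)
R_{φφ} = R^θ_{φ θ φ} + R^φ_{φ φ φ} = (sin(θ)^2) + (0) = sin(θ)^2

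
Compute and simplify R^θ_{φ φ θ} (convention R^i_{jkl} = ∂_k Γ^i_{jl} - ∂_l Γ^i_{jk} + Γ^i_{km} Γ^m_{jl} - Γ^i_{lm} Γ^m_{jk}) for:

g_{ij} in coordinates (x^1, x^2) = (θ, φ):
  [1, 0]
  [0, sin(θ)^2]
Non-zero Christoffel symbols (Γ^k_{ij} = Γ^k_{ji}):
Γ^θ_{φ φ} = -sin(2*θ)/2
Γ^φ_{θ φ} = 1/tan(θ)
R^θ_{φ φ θ} = ∂_φ Γ^θ_{φ θ} - ∂_θ Γ^θ_{φ φ} + Γ^θ_{φ m} Γ^m_{φ θ} - Γ^θ_{θ m} Γ^m_{φ φ}
  = (0) - (-cos(2*θ)) + (-cos(θ)^2) - (0) = -sin(θ)^2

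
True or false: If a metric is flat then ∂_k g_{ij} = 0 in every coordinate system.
Flatness means R^i_{jkl} = 0; the components can still vary, e.g. the flat plane in polar coordinates has g_{θθ} = r^2.
False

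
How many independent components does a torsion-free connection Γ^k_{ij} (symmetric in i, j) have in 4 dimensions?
Γ^k_{ij} has n choices for the upper index and n(n+1)/2 independent symmetric lower index pairs.
Total = 4 × 4×5/2 = 4 × 10 = 40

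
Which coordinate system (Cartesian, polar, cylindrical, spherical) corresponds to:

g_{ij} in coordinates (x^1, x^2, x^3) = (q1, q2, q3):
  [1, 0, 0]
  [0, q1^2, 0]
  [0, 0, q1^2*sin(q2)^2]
The line element ds^2 = dq1^2 + q1^2 dq2^2 + q1^2 sin(q2)^2 dq3^2 is dr^2 + r^2 dθ^2 + r^2 sin(θ)^2 dφ^2 with q1 = r, q2 = θ, q3 = φ.
spherical coordinates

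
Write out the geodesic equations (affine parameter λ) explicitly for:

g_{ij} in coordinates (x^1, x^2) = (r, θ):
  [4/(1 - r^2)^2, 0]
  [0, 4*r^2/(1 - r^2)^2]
Geodesic equation: d^2x^k/dλ^2 + Γ^k_{ij} (dx^i/dλ)(dx^j/dλ) = 0.
Non-zero Christoffel symbols:
Γ^r_{r r} = 2*r/(1 - r^2)
Γ^r_{θ θ} = (r^3 + r)/(r^2 - 1)
Γ^θ_{r θ} = (-r^2 - 1)/(r^3 - r)
Substituting (the symmetric pair Γ^k_{ij}, Γ^k_{ji} combines into a factor 2):
d^2r/dλ^2 + (2*r/(1 - r^2)) (dr/dλ)^2 + ((r^3 + r)/(r^2 - 1)) (dθ/dλ)^2 = 0
d^2θ/dλ^2 + ((-2*r^2 - 2)/(r^3 - r)) (dr/dλ)(dθ/dλ) = 0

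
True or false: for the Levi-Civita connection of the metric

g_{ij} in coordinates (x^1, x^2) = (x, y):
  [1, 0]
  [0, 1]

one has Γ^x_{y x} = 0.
Γ^x_{y x} = (1/2) g^{xx} (∂_y g_{xx} + ∂_x g_{xy} - ∂_x g_{yx}) = (1/2)(1)((0) + (0) - (0)) = 0
This equals the proposed value 0.
True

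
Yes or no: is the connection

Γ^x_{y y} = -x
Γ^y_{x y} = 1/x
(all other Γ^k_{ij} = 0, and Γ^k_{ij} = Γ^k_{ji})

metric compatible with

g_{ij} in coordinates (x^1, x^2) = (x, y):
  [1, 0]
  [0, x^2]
Using ∇_k g_{ij} = ∂_k g_{ij} - Γ^m_{ki} g_{mj} - Γ^m_{kj} g_{im}:
e.g. ∇_x g_{yy} = (2*x) - (x) - (x) = 0
Every component ∇_k g_{ij} vanishes: the connection is metric compatible.
Yes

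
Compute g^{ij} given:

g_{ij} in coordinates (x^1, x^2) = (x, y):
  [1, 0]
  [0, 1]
The metric is diagonal, so g^{ij} is diagonal with entries 1/g_{ii}: diag(1, 1).
g^{ij}:
  [1, 0]
  [0, 1]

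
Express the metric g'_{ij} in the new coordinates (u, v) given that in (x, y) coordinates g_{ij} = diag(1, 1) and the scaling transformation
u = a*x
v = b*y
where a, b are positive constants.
Invert the transformation: x = u/a, y = v/b
g'_{ij} = (∂x^k/∂x'^i)(∂x^l/∂x'^j) g_{kl}; with g_{kl} = δ_{kl} this is Σ_k (∂x^k/∂x'^i)(∂x^k/∂x'^j).
Jacobian: ∂x/∂u = 1/a, ∂x/∂v = 0, ∂y/∂u = 0, ∂y/∂v = 1/b
g'_{uu} = (1/a)(1/a) + (0)(0) = 1/a^2
g'_{uv} = (1/a)(0) + (0)(1/b) = 0
g'_{vv} = (0)(0) + (1/b)(1/b) = 1/b^2
g'_{ij} = diag(1/a^2, 1/b^2)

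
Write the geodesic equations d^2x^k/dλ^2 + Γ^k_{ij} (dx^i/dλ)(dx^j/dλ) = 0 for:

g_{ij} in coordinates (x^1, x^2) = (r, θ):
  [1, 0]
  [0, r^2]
Geodesic equation: d^2x^k/dλ^2 + Γ^k_{ij} (dx^i/dλ)(dx^j/dλ) = 0.
Non-zero Christoffel symbols:
Γ^r_{θ θ} = -r
Γ^θ_{r θ} = 1/r
Substituting (the symmetric pair Γ^k_{ij}, Γ^k_{ji} combines into a factor 2):
d^2r/dλ^2 - r (dθ/dλ)^2 = 0
d^2θ/dλ^2 + (2/r) (dr/dλ)(dθ/dλ) = 0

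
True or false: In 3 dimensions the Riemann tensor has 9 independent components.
n^2(n^2-1)/12 = 9·8/12 = 6 independent components for n = 3.
False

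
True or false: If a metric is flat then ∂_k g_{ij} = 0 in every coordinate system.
Flatness means R^i_{jkl} = 0; the components can still vary, e.g. the flat plane in polar coordinates has g_{θθ} = r^2.
False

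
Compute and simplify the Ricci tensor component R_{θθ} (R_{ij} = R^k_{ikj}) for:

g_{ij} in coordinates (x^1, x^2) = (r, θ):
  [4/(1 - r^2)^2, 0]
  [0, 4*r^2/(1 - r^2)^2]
Non-zero Christoffel symbols (Γ^k_{ij} = Γ^k_{ji}):
Γ^r_{r r} = 2*r/(1 - r^2)
Γ^r_{θ θ} = (r^3 + r)/(r^2 - 1)
Γ^θ_{r θ} = (-r^2 - 1)/(r^3 - r)
R^r_{θ r θ} = ∂_r Γ^r_{θ θ} - ∂_θ Γ^r_{θ r} + Γ^r_{r m} Γ^m_{θ θ} - Γ^r_{θ m} Γ^m_{θ r}
  = ((r^4 - 4*r^2 - 1)/(r^2 - 1)^2) - (0) + (-2*r^2*(r^2 + 1)/(r^2 - 1)^2) - (-(r^2 + 1)^2/(r^2 - 1)^2) = -4*r^2/(r^2 - 1)^2
R^θ_{θ θ θ} = 0 (a repeated index in an antisymmetric pair)
R_{θθ} = R^r_{θ r θ} + R^θ_{θ θ θ} = (-4*r^2/(r^2 - 1)^2) + (0) = -4*r^2/(r^2 - 1)^2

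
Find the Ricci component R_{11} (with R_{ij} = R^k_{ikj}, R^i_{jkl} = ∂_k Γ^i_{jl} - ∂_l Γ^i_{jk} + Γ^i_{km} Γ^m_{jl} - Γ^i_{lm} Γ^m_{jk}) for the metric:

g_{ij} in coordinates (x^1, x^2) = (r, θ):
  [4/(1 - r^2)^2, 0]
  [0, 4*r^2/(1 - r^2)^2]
Non-zero Christoffel symbols (Γ^k_{ij} = Γ^k_{ji}):
Γ^r_{r r} = 2*r/(1 - r^2)
Γ^r_{θ θ} = (r^3 + r)/(r^2 - 1)
Γ^θ_{r θ} = (-r^2 - 1)/(r^3 - r)
R^r_{r r r} = 0 (a repeated index in an antisymmetric pair)
R^θ_{r θ r} = ∂_θ Γ^θ_{r r} - ∂_r Γ^θ_{r θ} + Γ^θ_{θ m} Γ^m_{r r} - Γ^θ_{r m} Γ^m_{r θ}
  = (0) - ((r^4 + 4*r^2 - 1)/(r^3 - r)^2) + (2*(r^2 + 1)/(r^2 - 1)^2) - ((r^2 + 1)^2/(r^3 - r)^2) = -4/(r^2 - 1)^2
R_{rr} = R^r_{r r r} + R^θ_{r θ r} = (0) + (-4/(r^2 - 1)^2) = -4/(r^2 - 1)^2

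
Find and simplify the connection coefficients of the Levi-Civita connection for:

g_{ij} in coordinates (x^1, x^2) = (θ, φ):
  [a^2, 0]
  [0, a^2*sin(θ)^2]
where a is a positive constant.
Using Γ^k_{ij} = (1/2) g^{km} (∂_i g_{mj} + ∂_j g_{mi} - ∂_m g_{ij}); the metric is diagonal, so only the m = k term contributes.
Non-zero symbols (using the symmetry Γ^k_{ij} = Γ^k_{ji}):
Γ^θ_{φ φ} = (1/2) g^{θθ} (∂_φ g_{θφ} + ∂_φ g_{θφ} - ∂_θ g_{φφ}) = (1/2)(1/a^2)((0) + (0) - (a^2*sin(2*θ))) = -sin(2*θ)/2
Γ^φ_{θ φ} = (1/2) g^{φφ} (∂_θ g_{φφ} + ∂_φ g_{φθ} - ∂_φ g_{θφ}) = (1/2)(1/(a^2*sin(θ)^2))((a^2*sin(2*θ)) + (0) - (0)) = 1/tan(θ)
All other Christoffel symbols are zero.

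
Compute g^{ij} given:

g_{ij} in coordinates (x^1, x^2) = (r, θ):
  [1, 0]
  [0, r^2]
The metric is diagonal, so g^{ij} is diagonal with entries 1/g_{ii}: diag(1, 1/(r^2)).
g^{ij}:
  [1, 0]
  [0, 1/r^2]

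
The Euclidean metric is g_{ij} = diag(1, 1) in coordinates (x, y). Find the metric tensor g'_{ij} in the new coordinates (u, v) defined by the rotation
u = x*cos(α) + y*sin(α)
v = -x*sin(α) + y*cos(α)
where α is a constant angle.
Invert the transformation: x = u*cos(α) - v*sin(α), y = u*sin(α) + v*cos(α)
g'_{ij} = (∂x^k/∂x'^i)(∂x^l/∂x'^j) g_{kl}; with g_{kl} = δ_{kl} this is Σ_k (∂x^k/∂x'^i)(∂x^k/∂x'^j).
Jacobian: ∂x/∂u = cos(α), ∂x/∂v = -sin(α), ∂y/∂u = sin(α), ∂y/∂v = cos(α)
g'_{uu} = (cos(α))(cos(α)) + (sin(α))(sin(α)) = 1
g'_{uv} = (cos(α))(-sin(α)) + (sin(α))(cos(α)) = 0
g'_{vv} = (-sin(α))(-sin(α)) + (cos(α))(cos(α)) = 1
g'_{ij} = diag(1, 1)
The Euclidean metric is invariant under rotations.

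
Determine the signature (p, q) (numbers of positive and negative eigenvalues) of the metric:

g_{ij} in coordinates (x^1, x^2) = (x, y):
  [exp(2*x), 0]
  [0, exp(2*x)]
The metric is diagonal, so its eigenvalues are the diagonal entries: exp(2*x), exp(2*x) (at a generic point, where coordinate-dependent entries are positive).
2 positive, 0 negative.
(2, 0) - Riemannian (positive definite)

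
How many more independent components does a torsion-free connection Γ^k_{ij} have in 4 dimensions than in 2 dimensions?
Independent components in n dimensions: n × n(n+1)/2 = n^2(n+1)/2.
4D: 4 × 10 = 40
2D: 2 × 3 = 6
Difference = 40 - 6 = 34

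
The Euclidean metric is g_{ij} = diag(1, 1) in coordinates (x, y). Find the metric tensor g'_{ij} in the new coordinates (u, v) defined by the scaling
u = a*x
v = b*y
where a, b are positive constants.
Invert the transformation: x = u/a, y = v/b
g'_{ij} = (∂x^k/∂x'^i)(∂x^l/∂x'^j) g_{kl}; with g_{kl} = δ_{kl} this is Σ_k (∂x^k/∂x'^i)(∂x^k/∂x'^j).
Jacobian: ∂x/∂u = 1/a, ∂x/∂v = 0, ∂y/∂u = 0, ∂y/∂v = 1/b
g'_{uu} = (1/a)(1/a) + (0)(0) = 1/a^2
g'_{uv} = (1/a)(0) + (0)(1/b) = 0
g'_{vv} = (0)(0) + (1/b)(1/b) = 1/b^2
g'_{ij} = diag(1/a^2, 1/b^2)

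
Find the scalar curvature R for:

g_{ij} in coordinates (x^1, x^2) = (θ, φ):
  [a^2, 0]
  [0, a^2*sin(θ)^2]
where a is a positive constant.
Non-zero Christoffel symbols (Γ^k_{ij} = Γ^k_{ji}):
Γ^θ_{φ φ} = -sin(2*θ)/2
Γ^φ_{θ φ} = 1/tan(θ)
Ricci tensor (R_{ij} = R^k_{ikj}): R_{θθ} = 1, R_{θφ} = 0, R_{φφ} = sin(θ)^2
Inverse metric: g^{θθ} = 1/a^2, g^{φφ} = 1/(a^2*sin(θ)^2)
R = g^{ij} R_{ij} = (1/a^2)(1) + (1/(a^2*sin(θ)^2))(sin(θ)^2) = 2/a^2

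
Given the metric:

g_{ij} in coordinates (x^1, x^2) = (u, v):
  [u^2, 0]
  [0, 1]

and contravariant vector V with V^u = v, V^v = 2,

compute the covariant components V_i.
V_i = g_{ij} V^j:
V_u = (u^2)(v) + (0)(2) = u^2*v
V_v = (0)(v) + (1)(2) = 2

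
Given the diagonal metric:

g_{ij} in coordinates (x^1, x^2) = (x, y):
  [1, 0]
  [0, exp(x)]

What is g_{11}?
With x^1 = x, x^2 = y, g_{11} = g_{xx} is the row-1, column-1 entry of the matrix.
g_{11} = 1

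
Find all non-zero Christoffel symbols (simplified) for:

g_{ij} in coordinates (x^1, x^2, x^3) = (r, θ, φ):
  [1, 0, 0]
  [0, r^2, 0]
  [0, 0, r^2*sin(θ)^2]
Using Γ^k_{ij} = (1/2) g^{km} (∂_i g_{mj} + ∂_j g_{mi} - ∂_m g_{ij}); the metric is diagonal, so only the m = k term contributes.
Non-zero symbols (using the symmetry Γ^k_{ij} = Γ^k_{ji}):
Γ^r_{θ θ} = (1/2) g^{rr} (∂_θ g_{rθ} + ∂_θ g_{rθ} - ∂_r g_{θθ}) = (1/2)(1)((0) + (0) - (2*r)) = -r
Γ^r_{φ φ} = (1/2) g^{rr} (∂_φ g_{rφ} + ∂_φ g_{rφ} - ∂_r g_{φφ}) = (1/2)(1)((0) + (0) - (2*r*sin(θ)^2)) = -r*sin(θ)^2
Γ^θ_{r θ} = (1/2) g^{θθ} (∂_r g_{θθ} + ∂_θ g_{θr} - ∂_θ g_{rθ}) = (1/2)(1/r^2)((2*r) + (0) - (0)) = 1/r
Γ^θ_{φ φ} = (1/2) g^{θθ} (∂_φ g_{θφ} + ∂_φ g_{θφ} - ∂_θ g_{φφ}) = (1/2)(1/r^2)((0) + (0) - (r^2*sin(2*θ))) = -sin(2*θ)/2
Γ^φ_{r φ} = (1/2) g^{φφ} (∂_r g_{φφ} + ∂_φ g_{φr} - ∂_φ g_{rφ}) = (1/2)(1/(r^2*sin(θ)^2))((2*r*sin(θ)^2) + (0) - (0)) = 1/r
Γ^φ_{θ φ} = (1/2) g^{φφ} (∂_θ g_{φφ} + ∂_φ g_{φθ} - ∂_φ g_{θφ}) = (1/2)(1/(r^2*sin(θ)^2))((r^2*sin(2*θ)) + (0) - (0)) = 1/tan(θ)
All other Christoffel symbols are zero.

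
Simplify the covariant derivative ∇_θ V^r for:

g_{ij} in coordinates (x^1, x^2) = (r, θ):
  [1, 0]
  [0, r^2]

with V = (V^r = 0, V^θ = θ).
Non-zero Christoffel symbols:
Γ^r_{θ θ} = -r
Γ^θ_{r θ} = 1/r
∇_θ V^r = ∂_θ V^r + Γ^r_{θ j} V^j
  = (0) + (0)(0) + (-r)(θ)
  = -r*θ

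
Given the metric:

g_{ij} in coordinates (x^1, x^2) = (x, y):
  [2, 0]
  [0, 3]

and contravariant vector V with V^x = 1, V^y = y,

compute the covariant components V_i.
V_i = g_{ij} V^j:
V_x = (2)(1) + (0)(y) = 2
V_y = (0)(1) + (3)(y) = 3*y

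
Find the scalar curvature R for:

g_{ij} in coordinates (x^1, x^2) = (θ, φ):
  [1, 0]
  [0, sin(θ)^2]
Non-zero Christoffel symbols (Γ^k_{ij} = Γ^k_{ji}):
Γ^θ_{φ φ} = -sin(2*θ)/2
Γ^φ_{θ φ} = 1/tan(θ)
Ricci tensor (R_{ij} = R^k_{ikj}): R_{θθ} = 1, R_{θφ} = 0, R_{φφ} = sin(θ)^2
Inverse metric: g^{θθ} = 1, g^{φφ} = 1/sin(θ)^2
R = g^{ij} R_{ij} = (1)(1) + (1/sin(θ)^2)(sin(θ)^2) = 2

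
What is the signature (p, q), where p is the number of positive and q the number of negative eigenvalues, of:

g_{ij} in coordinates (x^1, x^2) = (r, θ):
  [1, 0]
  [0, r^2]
The metric is diagonal, so its eigenvalues are the diagonal entries: 1, r^2 (at a generic point, where coordinate-dependent entries are positive).
2 positive, 0 negative.
(2, 0) - Riemannian (positive definite)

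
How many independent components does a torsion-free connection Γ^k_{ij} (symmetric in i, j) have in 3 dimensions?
Γ^k_{ij} has n choices for the upper index and n(n+1)/2 independent symmetric lower index pairs.
Total = 3 × 3×4/2 = 3 × 6 = 18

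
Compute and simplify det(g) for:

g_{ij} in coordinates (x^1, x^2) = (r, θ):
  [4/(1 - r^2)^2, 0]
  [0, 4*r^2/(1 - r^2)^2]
For a 2×2 metric: det(g) = g_{11}·g_{22} - g_{12}·g_{21}
= (4/(1 - r^2)^2)·(4*r^2/(1 - r^2)^2) - (0)·(0)
= 16*r^2/(1 - r^2)^4 - 0
det(g) = 16*r^2/(1 - r^2)^4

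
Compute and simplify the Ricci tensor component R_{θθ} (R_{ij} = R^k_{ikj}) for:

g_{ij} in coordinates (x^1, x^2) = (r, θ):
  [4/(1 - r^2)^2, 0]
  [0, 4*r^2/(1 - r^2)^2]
Non-zero Christoffel symbols (Γ^k_{ij} = Γ^k_{ji}):
Γ^r_{r r} = 2*r/(1 - r^2)
Γ^r_{θ θ} = (r^3 + r)/(r^2 - 1)
Γ^θ_{r θ} = (-r^2 - 1)/(r^3 - r)
R^r_{θ r θ} = ∂_r Γ^r_{θ θ} - ∂_θ Γ^r_{θ r} + Γ^r_{r m} Γ^m_{θ θ} - Γ^r_{θ m} Γ^m_{θ r}
  = ((r^4 - 4*r^2 - 1)/(r^2 - 1)^2) - (0) + (-2*r^2*(r^2 + 1)/(r^2 - 1)^2) - (-(r^2 + 1)^2/(r^2 - 1)^2) = -4*r^2/(r^2 - 1)^2
R^θ_{θ θ θ} = 0 (a repeated index in an antisymmetric pair)
R_{θθ} = R^r_{θ r θ} + R^θ_{θ θ θ} = (-4*r^2/(r^2 - 1)^2) + (0) = -4*r^2/(r^2 - 1)^2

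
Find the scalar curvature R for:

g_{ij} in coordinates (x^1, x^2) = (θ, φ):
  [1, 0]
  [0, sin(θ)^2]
Non-zero Christoffel symbols (Γ^k_{ij} = Γ^k_{ji}):
Γ^θ_{φ φ} = -sin(2*θ)/2
Γ^φ_{θ φ} = 1/tan(θ)
Ricci tensor (R_{ij} = R^k_{ikj}): R_{θθ} = 1, R_{θφ} = 0, R_{φφ} = sin(θ)^2
Inverse metric: g^{θθ} = 1, g^{φφ} = 1/sin(θ)^2
R = g^{ij} R_{ij} = (1)(1) + (1/sin(θ)^2)(sin(θ)^2) = 2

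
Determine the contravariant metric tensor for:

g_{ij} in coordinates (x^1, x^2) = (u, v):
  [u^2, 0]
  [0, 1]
The metric is diagonal, so g^{ij} is diagonal with entries 1/g_{ii}: diag(1/(u^2), 1).
g^{ij}:
  [1/u^2, 0]
  [0, 1]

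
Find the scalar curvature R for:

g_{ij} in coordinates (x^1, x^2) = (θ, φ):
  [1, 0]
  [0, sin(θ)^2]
Non-zero Christoffel symbols (Γ^k_{ij} = Γ^k_{ji}):
Γ^θ_{φ φ} = -sin(2*θ)/2
Γ^φ_{θ φ} = 1/tan(θ)
Ricci tensor (R_{ij} = R^k_{ikj}): R_{θθ} = 1, R_{θφ} = 0, R_{φφ} = sin(θ)^2
Inverse metric: g^{θθ} = 1, g^{φφ} = 1/sin(θ)^2
R = g^{ij} R_{ij} = (1)(1) + (1/sin(θ)^2)(sin(θ)^2) = 2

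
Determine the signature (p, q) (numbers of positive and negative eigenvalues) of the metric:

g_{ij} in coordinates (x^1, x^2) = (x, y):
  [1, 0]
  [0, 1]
The metric is diagonal, so its eigenvalues are the diagonal entries: 1, 1 (at a generic point, where coordinate-dependent entries are positive).
2 positive, 0 negative.
(2, 0) - Riemannian (positive definite)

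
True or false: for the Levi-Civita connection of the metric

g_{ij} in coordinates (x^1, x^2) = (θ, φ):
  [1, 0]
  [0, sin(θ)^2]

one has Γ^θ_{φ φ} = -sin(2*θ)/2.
Γ^θ_{φ φ} = (1/2) g^{θθ} (∂_φ g_{θφ} + ∂_φ g_{θφ} - ∂_θ g_{φφ}) = (1/2)(1)((0) + (0) - (sin(2*θ))) = -sin(2*θ)/2
This equals the proposed value -sin(2*θ)/2.
True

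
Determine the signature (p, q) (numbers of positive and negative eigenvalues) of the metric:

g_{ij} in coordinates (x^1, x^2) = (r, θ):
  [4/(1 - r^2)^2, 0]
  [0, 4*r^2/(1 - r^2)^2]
The metric is diagonal, so its eigenvalues are the diagonal entries: 4/(1 - r^2)^2, 4*r^2/(1 - r^2)^2 (at a generic point, where coordinate-dependent entries are positive).
2 positive, 0 negative.
(2, 0) - Riemannian (positive definite)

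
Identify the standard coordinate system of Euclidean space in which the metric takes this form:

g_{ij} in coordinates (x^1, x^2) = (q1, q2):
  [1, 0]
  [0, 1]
All components are constant and the metric is the identity, i.e. orthonormal rectilinear coordinates.
Cartesian (2D) coordinates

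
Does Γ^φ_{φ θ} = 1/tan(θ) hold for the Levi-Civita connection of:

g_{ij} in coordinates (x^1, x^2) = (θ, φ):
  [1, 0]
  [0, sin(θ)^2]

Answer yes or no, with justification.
Γ^φ_{φ θ} = (1/2) g^{φφ} (∂_φ g_{φθ} + ∂_θ g_{φφ} - ∂_φ g_{φθ}) = (1/2)(1/sin(θ)^2)((0) + (sin(2*θ)) - (0)) = 1/tan(θ)
This equals the proposed value 1/tan(θ).
Yes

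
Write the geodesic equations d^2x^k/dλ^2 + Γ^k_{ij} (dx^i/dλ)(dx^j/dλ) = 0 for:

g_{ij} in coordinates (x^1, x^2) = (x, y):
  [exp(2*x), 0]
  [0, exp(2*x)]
Geodesic equation: d^2x^k/dλ^2 + Γ^k_{ij} (dx^i/dλ)(dx^j/dλ) = 0.
Non-zero Christoffel symbols:
Γ^x_{x x} = 1
Γ^x_{y y} = -1
Γ^y_{x y} = 1
Substituting (the symmetric pair Γ^k_{ij}, Γ^k_{ji} combines into a factor 2):
d^2x/dλ^2 + (dx/dλ)^2 - (dy/dλ)^2 = 0
d^2y/dλ^2 + 2 (dx/dλ)(dy/dλ) = 0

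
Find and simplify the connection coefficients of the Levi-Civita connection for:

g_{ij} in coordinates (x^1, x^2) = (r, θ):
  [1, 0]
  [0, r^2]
Using Γ^k_{ij} = (1/2) g^{km} (∂_i g_{mj} + ∂_j g_{mi} - ∂_m g_{ij}); the metric is diagonal, so only the m = k term contributes.
Non-zero symbols (using the symmetry Γ^k_{ij} = Γ^k_{ji}):
Γ^r_{θ θ} = (1/2) g^{rr} (∂_θ g_{rθ} + ∂_θ g_{rθ} - ∂_r g_{θθ}) = (1/2)(1)((0) + (0) - (2*r)) = -r
Γ^θ_{r θ} = (1/2) g^{θθ} (∂_r g_{θθ} + ∂_θ g_{θr} - ∂_θ g_{rθ}) = (1/2)(1/r^2)((2*r) + (0) - (0)) = 1/r
All other Christoffel symbols are zero.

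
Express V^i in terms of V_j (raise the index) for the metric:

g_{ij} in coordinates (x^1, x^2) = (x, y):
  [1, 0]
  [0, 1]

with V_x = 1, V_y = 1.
Inverse metric (diagonal): g^{xx} = 1, g^{yy} = 1
V^i = g^{ij} V_j:
V^x = (1)(1) + (0)(1) = 1
V^y = (0)(1) + (1)(1) = 1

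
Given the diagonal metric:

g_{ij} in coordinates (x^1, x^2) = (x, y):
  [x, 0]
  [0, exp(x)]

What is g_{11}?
With x^1 = x, x^2 = y, g_{11} = g_{xx} is the row-1, column-1 entry of the matrix.
g_{11} = x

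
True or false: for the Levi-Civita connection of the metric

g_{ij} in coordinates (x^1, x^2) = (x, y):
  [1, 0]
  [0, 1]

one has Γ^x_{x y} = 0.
Γ^x_{x y} = (1/2) g^{xx} (∂_x g_{xy} + ∂_y g_{xx} - ∂_x g_{xy}) = (1/2)(1)((0) + (0) - (0)) = 0
This equals the proposed value 0.
True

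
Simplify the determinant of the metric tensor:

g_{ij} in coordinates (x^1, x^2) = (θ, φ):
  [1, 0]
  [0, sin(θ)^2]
For a 2×2 metric: det(g) = g_{11}·g_{22} - g_{12}·g_{21}
= (1)·(sin(θ)^2) - (0)·(0)
= sin(θ)^2 - 0
det(g) = sin(θ)^2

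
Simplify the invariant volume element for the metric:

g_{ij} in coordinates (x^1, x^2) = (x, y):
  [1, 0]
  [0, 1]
det(g) = 1
√|det(g)| = 1
Volume element: dV = 1 dx dy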